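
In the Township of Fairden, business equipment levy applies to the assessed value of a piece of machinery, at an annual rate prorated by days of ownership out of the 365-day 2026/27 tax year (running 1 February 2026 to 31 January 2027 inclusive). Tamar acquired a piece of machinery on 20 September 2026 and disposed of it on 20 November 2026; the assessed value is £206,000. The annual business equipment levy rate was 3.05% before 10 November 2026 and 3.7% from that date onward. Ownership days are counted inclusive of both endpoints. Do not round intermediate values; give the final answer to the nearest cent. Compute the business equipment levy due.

20 September – 9 November 2026: 51 days at 3.05% → £206,000 × 3.05% × 51/365 = £877.8986
10 November – 20 November 2026: 11 days at 3.7% → £206,000 × 3.7% × 11/365 = £229.7041
Total = £1,107.6027

£1,107.60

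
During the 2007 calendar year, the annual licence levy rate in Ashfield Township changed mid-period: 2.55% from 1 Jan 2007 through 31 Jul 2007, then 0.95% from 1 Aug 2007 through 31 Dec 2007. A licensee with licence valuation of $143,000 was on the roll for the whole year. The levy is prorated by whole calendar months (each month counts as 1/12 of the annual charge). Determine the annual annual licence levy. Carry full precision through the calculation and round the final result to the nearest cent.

1 Jan – 31 Jul 2007: 7 months at 2.55% → $143,000 × 2.55% × 7/12 = $2,127.1250
1 Aug – 31 Dec 2007: 5 months at 0.95% → $143,000 × 0.95% × 5/12 = $566.0417
Total = $2,693.1667

$2,693.17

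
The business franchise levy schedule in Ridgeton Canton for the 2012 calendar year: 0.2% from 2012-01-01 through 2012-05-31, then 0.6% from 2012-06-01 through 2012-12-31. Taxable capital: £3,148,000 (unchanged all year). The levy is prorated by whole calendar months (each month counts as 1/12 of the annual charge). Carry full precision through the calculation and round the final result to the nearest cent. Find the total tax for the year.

2012-01-01 to 2012-05-31: 5 months at 0.2% → £3,148,000 × 0.2% × 5/12 = £2,623.3333
2012-06-01 to 2012-12-31: 7 months at 0.6% → £3,148,000 × 0.6% × 7/12 = £11,018.0000
Total = £13,641.3333

£13,641.33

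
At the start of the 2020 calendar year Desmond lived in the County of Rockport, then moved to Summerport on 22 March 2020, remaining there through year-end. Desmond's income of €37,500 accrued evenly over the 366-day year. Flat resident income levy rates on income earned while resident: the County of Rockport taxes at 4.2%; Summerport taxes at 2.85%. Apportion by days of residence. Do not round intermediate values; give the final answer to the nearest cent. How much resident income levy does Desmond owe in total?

€1,180.79

The County of Rockport, 1 January – 21 March 2020: 81 days → €37,500 × 4.2% × 81/366 = €348.5656
Summerport, 22 March – 31 December 2020: 285 days → €37,500 × 2.85% × 285/366 = €832.2234
Total = €1,180.7889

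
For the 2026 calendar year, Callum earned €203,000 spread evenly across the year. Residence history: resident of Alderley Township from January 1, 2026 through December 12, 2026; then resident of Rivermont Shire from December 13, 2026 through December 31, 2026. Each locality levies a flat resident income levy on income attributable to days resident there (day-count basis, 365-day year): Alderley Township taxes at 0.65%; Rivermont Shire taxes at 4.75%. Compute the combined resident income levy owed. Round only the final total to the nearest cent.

€1,752.75

Alderley Township, January 1 – December 12, 2026: 346 days → €203,000 × 0.65% × 346/365 = €1,250.8137
Rivermont Shire, December 13 – December 31, 2026: 19 days → €203,000 × 4.75% × 19/365 = €501.9384
Total = €1,752.7521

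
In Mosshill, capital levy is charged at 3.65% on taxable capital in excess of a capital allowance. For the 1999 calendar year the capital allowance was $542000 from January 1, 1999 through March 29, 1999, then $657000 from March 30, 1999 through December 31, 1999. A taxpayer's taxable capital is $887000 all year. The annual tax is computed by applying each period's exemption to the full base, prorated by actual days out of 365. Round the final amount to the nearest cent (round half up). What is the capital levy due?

January 1 – March 29, 1999: 88 days, exemption $542000 → ($887000 − $542000) × 3.65% × 88/365 = $3036.0000
March 30 – December 31, 1999: 277 days, exemption $657000 → ($887000 − $657000) × 3.65% × 277/365 = $6371.0000
Total = $9407.0000

$9407.00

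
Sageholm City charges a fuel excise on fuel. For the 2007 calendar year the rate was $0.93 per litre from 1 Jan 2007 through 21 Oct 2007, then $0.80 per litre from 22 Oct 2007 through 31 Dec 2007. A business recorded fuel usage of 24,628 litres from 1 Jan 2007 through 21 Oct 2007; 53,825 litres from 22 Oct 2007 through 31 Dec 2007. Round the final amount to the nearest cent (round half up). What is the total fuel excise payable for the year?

1 Jan – 21 Oct 2007: 24,628 litres at $0.93/litre → $22,904.04
22 Oct – 31 Dec 2007: 53,825 litres at $0.80/litre → $43,060.00

$65,964.04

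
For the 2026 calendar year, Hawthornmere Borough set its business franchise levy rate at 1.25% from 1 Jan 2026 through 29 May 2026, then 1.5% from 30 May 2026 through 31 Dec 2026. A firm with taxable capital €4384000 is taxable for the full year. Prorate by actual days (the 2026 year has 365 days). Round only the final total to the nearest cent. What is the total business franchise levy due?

1 Jan – 29 May 2026: 149 days at 1.25% → €4384000 × 1.25% × 149/365 = €22370.4110
30 May – 31 Dec 2026: 216 days at 1.5% → €4384000 × 1.5% × 216/365 = €38915.5068
Total = €61285.9178

€61285.92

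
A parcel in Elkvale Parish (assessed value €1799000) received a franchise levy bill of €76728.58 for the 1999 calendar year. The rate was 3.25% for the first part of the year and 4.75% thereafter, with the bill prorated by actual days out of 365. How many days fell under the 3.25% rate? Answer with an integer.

118 days

Let d = days at the first rate; then 365 − d days at the second rate.
€1799000 × [3.25%·d + 4.75%·(365−d)] / 365 = €76728.58
Solving gives d = 118, so the new rate took effect on 29 Apr 1999.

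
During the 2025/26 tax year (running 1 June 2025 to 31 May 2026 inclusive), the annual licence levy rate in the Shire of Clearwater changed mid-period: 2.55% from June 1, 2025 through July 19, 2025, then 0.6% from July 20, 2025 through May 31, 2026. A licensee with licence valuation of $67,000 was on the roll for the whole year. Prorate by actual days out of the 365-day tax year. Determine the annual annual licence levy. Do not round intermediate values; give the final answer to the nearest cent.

June 1 – July 19, 2025: 49 days at 2.55% → $67,000 × 2.55% × 49/365 = $229.3603
July 20, 2025 – May 31, 2026: 316 days at 0.6% → $67,000 × 0.6% × 316/365 = $348.0329
Total = $577.3932

$577.39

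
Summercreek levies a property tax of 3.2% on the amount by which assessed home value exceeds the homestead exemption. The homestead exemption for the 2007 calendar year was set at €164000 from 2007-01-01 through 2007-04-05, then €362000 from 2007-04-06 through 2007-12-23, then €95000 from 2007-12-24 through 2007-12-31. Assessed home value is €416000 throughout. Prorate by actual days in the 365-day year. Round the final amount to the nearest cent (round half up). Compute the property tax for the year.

€3564.36

2007-01-01 to 2007-04-05: 95 days, exemption €164000 → (€416000 − €164000) × 3.2% × 95/365 = €2098.8493
2007-04-06 to 2007-12-23: 262 days, exemption €362000 → (€416000 − €362000) × 3.2% × 262/365 = €1240.3726
2007-12-24 to 2007-12-31: 8 days, exemption €95000 → (€416000 − €95000) × 3.2% × 8/365 = €225.1397
Total = €3564.3616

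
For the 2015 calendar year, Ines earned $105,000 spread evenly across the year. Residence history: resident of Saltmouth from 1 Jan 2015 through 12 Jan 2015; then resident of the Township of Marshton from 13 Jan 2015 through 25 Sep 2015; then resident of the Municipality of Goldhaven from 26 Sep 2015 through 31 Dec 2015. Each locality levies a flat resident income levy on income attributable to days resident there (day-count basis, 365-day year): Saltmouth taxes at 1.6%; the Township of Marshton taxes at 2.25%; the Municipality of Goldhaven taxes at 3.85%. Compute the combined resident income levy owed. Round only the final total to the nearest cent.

$2,786.53

Saltmouth, 1 Jan – 12 Jan 2015: 12 days → $105,000 × 1.6% × 12/365 = $55.2329
The Township of Marshton, 13 Jan – 25 Sep 2015: 256 days → $105,000 × 2.25% × 256/365 = $1,656.9863
The Municipality of Goldhaven, 26 Sep – 31 Dec 2015: 97 days → $105,000 × 3.85% × 97/365 = $1,074.3082
Total = $2,786.5274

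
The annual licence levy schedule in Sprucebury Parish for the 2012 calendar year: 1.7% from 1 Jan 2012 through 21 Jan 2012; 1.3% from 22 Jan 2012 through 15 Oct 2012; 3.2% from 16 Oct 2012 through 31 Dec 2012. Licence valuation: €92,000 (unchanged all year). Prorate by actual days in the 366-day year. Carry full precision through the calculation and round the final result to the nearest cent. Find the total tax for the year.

1 Jan – 21 Jan 2012: 21 days at 1.7% → €92,000 × 1.7% × 21/366 = €89.7377
22 Jan – 15 Oct 2012: 268 days at 1.3% → €92,000 × 1.3% × 268/366 = €875.7596
16 Oct – 31 Dec 2012: 77 days at 3.2% → €92,000 × 3.2% × 77/366 = €619.3661
Total = €1,584.8634

€1,584.86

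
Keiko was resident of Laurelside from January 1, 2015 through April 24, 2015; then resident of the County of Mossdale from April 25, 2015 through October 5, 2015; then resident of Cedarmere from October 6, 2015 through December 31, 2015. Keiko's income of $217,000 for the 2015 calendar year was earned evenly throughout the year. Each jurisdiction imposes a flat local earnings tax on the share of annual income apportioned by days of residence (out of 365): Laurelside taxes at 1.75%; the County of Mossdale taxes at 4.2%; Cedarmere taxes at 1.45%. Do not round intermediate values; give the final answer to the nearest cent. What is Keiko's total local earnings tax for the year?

Laurelside, January 1 – April 24, 2015: 114 days → $217,000 × 1.75% × 114/365 = $1,186.0685
The County of Mossdale, April 25 – October 5, 2015: 164 days → $217,000 × 4.2% × 164/365 = $4,095.0575
Cedarmere, October 6 – December 31, 2015: 87 days → $217,000 × 1.45% × 87/365 = $749.9877
Total = $6,031.1137

$6,031.11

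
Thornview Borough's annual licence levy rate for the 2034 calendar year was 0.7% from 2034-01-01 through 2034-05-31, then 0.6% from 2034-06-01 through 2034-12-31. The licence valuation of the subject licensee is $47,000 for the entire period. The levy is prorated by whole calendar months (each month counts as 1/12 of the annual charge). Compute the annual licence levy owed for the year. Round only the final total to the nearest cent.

2034-01-01 to 2034-05-31: 5 months at 0.7% → $47,000 × 0.7% × 5/12 = $137.0833
2034-06-01 to 2034-12-31: 7 months at 0.6% → $47,000 × 0.6% × 7/12 = $164.5000
Total = $301.5833

$301.58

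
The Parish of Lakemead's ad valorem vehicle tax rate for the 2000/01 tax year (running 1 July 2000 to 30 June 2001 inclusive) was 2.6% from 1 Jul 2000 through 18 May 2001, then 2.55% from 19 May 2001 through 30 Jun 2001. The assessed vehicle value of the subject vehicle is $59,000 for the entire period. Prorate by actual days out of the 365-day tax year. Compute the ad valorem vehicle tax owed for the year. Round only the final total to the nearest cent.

$1,530.52

1 Jul 2000 – 18 May 2001: 322 days at 2.6% → $59,000 × 2.6% × 322/365 = $1,353.2822
19 May – 30 Jun 2001: 43 days at 2.55% → $59,000 × 2.55% × 43/365 = $177.2425
Total = $1,530.5247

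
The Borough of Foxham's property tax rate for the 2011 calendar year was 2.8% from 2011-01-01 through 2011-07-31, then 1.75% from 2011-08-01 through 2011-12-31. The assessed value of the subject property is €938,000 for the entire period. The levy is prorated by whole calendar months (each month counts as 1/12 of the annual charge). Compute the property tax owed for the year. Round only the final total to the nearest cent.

2011-01-01 to 2011-07-31: 7 months at 2.8% → €938,000 × 2.8% × 7/12 = €15,320.6667
2011-08-01 to 2011-12-31: 5 months at 1.75% → €938,000 × 1.75% × 5/12 = €6,839.5833
Total = €22,160.2500

€22,160.25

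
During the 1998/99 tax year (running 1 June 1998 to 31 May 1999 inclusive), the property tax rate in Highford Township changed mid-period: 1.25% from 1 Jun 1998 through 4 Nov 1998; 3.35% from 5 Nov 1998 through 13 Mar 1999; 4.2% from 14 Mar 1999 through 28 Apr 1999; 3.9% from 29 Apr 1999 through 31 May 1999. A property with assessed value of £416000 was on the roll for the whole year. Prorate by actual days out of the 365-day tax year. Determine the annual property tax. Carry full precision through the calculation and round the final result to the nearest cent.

£10830.82

1 Jun – 4 Nov 1998: 157 days at 1.25% → £416000 × 1.25% × 157/365 = £2236.7123
5 Nov 1998 – 13 Mar 1999: 129 days at 3.35% → £416000 × 3.35% × 129/365 = £4925.3260
14 Mar – 28 Apr 1999: 46 days at 4.2% → £416000 × 4.2% × 46/365 = £2201.9507
29 Apr – 31 May 1999: 33 days at 3.9% → £416000 × 3.9% × 33/365 = £1466.8274
Total = £10830.8164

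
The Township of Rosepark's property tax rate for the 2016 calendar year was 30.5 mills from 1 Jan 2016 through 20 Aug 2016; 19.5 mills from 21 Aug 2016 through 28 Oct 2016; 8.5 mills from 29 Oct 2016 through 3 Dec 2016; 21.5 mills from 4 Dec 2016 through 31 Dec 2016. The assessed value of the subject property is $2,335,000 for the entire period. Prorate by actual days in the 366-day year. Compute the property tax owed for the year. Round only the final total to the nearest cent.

1 Jan – 20 Aug 2016: 233 days at 30.5 mills → $2,335,000 × 3.05% × 233/366 = $45,337.9167
21 Aug – 28 Oct 2016: 69 days at 19.5 mills → $2,335,000 × 1.95% × 69/366 = $8,583.9959
29 Oct – 3 Dec 2016: 36 days at 8.5 mills → $2,335,000 × 0.85% × 36/366 = $1,952.2131
4 Dec – 31 Dec 2016: 28 days at 21.5 mills → $2,335,000 × 2.15% × 28/366 = $3,840.6284
Total = $59,714.7541

$59,714.75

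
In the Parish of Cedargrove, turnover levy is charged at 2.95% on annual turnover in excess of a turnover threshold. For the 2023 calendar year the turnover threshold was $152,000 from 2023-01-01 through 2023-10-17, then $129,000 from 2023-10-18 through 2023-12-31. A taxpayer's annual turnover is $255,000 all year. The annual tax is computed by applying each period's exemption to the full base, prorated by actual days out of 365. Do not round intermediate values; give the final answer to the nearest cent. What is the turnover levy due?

$3,177.92

2023-01-01 to 2023-10-17: 290 days, exemption $152,000 → ($255,000 − $152,000) × 2.95% × 290/365 = $2,414.1507
2023-10-18 to 2023-12-31: 75 days, exemption $129,000 → ($255,000 − $129,000) × 2.95% × 75/365 = $763.7671
Total = $3,177.9178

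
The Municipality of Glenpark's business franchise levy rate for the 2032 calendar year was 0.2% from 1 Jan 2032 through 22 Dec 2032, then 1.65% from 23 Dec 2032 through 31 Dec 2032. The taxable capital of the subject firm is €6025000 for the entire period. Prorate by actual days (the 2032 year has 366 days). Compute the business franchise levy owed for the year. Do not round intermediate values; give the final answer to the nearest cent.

1 Jan – 22 Dec 2032: 357 days at 0.2% → €6025000 × 0.2% × 357/366 = €11753.6885
23 Dec – 31 Dec 2032: 9 days at 1.65% → €6025000 × 1.65% × 9/366 = €2444.5697
Total = €14198.2582

€14198.26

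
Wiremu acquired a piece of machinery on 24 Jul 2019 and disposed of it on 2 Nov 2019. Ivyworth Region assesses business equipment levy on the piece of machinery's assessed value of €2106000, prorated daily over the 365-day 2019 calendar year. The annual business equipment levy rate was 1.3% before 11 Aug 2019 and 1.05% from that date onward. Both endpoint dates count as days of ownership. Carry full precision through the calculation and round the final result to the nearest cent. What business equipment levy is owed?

€6439.17

24 Jul – 10 Aug 2019: 18 days at 1.3% → €2106000 × 1.3% × 18/365 = €1350.1479
11 Aug – 2 Nov 2019: 84 days at 1.05% → €2106000 × 1.05% × 84/365 = €5089.0192
Total = €6439.1671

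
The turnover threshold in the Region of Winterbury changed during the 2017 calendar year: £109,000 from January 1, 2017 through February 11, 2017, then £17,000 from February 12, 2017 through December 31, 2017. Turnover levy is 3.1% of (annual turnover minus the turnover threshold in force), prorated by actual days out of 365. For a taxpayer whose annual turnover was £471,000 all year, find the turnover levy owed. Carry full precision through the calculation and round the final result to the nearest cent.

£13,745.82

January 1 – February 11, 2017: 42 days, exemption £109,000 → (£471,000 − £109,000) × 3.1% × 42/365 = £1,291.2986
February 12 – December 31, 2017: 323 days, exemption £17,000 → (£471,000 − £17,000) × 3.1% × 323/365 = £12,454.5260
Total = £13,745.8247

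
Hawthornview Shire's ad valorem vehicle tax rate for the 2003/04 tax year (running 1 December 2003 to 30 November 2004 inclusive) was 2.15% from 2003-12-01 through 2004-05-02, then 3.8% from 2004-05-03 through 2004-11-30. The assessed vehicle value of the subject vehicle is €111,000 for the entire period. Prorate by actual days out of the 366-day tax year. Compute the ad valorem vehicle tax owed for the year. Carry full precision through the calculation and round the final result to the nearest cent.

€3,447.37

2003-12-01 to 2004-05-02: 154 days at 2.15% → €111,000 × 2.15% × 154/366 = €1,004.1557
2004-05-03 to 2004-11-30: 212 days at 3.8% → €111,000 × 3.8% × 212/366 = €2,443.2131
Total = €3,447.3689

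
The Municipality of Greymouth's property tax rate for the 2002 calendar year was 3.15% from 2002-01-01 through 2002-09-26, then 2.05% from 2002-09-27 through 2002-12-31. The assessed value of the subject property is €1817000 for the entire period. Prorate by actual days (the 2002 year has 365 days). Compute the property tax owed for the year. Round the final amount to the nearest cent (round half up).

2002-01-01 to 2002-09-26: 269 days at 3.15% → €1817000 × 3.15% × 269/365 = €42181.7795
2002-09-27 to 2002-12-31: 96 days at 2.05% → €1817000 × 2.05% × 96/365 = €9796.8658
Total = €51978.6452

€51978.65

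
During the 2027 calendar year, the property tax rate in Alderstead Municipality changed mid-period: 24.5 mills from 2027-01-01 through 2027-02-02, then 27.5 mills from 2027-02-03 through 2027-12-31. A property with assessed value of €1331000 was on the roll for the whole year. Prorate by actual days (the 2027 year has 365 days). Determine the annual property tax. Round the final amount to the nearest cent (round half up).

2027-01-01 to 2027-02-02: 33 days at 24.5 mills → €1331000 × 2.45% × 33/365 = €2948.2562
2027-02-03 to 2027-12-31: 332 days at 27.5 mills → €1331000 × 2.75% × 332/365 = €33293.2329
Total = €36241.4890

€36241.49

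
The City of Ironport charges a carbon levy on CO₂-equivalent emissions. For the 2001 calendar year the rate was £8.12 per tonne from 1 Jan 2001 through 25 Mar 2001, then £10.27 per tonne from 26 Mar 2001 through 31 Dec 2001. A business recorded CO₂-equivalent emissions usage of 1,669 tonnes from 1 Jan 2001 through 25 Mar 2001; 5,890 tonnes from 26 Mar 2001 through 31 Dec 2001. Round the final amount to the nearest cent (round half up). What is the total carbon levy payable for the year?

1 Jan – 25 Mar 2001: 1,669 tonnes at £8.12/tonne → £13552.28
26 Mar – 31 Dec 2001: 5,890 tonnes at £10.27/tonne → £60490.30

£74042.58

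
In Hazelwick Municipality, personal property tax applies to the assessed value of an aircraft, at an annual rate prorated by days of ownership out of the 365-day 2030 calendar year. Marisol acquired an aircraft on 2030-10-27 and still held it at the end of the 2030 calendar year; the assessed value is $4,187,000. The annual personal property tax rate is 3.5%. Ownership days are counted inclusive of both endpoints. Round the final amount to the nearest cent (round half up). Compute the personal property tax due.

$26,498.55

Days held (2030-10-27 to 2030-12-31): 66 out of 365
Tax = $4,187,000 × 3.5% × 66/365 = $26,498.5479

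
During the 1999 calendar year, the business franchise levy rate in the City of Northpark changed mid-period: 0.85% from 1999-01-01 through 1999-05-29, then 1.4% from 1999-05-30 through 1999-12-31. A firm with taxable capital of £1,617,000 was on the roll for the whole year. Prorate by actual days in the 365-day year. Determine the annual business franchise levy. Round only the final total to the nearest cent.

£19,007.50

1999-01-01 to 1999-05-29: 149 days at 0.85% → £1,617,000 × 0.85% × 149/365 = £5,610.7685
1999-05-30 to 1999-12-31: 216 days at 1.4% → £1,617,000 × 1.4% × 216/365 = £13,396.7342
Total = £19,007.5027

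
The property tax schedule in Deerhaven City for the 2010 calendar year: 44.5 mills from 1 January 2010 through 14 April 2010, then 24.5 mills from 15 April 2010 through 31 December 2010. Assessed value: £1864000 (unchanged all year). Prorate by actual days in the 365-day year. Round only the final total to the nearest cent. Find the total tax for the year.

£56290.25

1 January – 14 April 2010: 104 days at 44.5 mills → £1864000 × 4.45% × 104/365 = £23634.4986
15 April – 31 December 2010: 261 days at 24.5 mills → £1864000 × 2.45% × 261/365 = £32655.7479
Total = £56290.2466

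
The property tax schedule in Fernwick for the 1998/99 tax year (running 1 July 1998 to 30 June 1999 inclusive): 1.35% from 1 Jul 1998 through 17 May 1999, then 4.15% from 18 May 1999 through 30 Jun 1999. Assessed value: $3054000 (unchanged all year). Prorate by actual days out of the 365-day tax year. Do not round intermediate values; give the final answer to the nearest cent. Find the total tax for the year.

1 Jul 1998 – 17 May 1999: 321 days at 1.35% → $3054000 × 1.35% × 321/365 = $36258.9288
18 May – 30 Jun 1999: 44 days at 4.15% → $3054000 × 4.15% × 44/365 = $15278.3671
Total = $51537.2959

$51537.30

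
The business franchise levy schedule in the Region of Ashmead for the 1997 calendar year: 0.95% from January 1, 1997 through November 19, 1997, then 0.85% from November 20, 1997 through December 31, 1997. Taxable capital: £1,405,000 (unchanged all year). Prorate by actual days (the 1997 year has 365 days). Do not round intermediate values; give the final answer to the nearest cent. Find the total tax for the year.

January 1 – November 19, 1997: 323 days at 0.95% → £1,405,000 × 0.95% × 323/365 = £11,811.6233
November 20 – December 31, 1997: 42 days at 0.85% → £1,405,000 × 0.85% × 42/365 = £1,374.2055
Total = £13,185.8288

£13,185.83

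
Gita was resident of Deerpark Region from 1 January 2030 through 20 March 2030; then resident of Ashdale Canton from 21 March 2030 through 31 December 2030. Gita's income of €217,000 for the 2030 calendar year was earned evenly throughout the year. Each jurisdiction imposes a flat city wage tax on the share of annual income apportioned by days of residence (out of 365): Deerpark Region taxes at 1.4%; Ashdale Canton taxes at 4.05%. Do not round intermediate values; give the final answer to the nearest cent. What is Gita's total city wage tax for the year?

Deerpark Region, 1 January – 20 March 2030: 79 days → €217,000 × 1.4% × 79/365 = €657.5397
Ashdale Canton, 21 March – 31 December 2030: 286 days → €217,000 × 4.05% × 286/365 = €6,886.3315
Total = €7,543.8712

€7,543.87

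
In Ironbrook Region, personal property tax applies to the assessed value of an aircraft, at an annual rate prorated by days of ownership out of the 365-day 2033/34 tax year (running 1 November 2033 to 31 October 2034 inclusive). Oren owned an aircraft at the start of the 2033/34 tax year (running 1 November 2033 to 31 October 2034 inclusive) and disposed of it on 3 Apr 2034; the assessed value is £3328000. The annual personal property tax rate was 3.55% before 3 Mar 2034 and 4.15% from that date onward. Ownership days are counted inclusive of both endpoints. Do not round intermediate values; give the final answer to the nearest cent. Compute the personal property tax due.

1 Nov 2033 – 2 Mar 2034: 122 days at 3.55% → £3328000 × 3.55% × 122/365 = £39489.2274
3 Mar – 3 Apr 2034: 32 days at 4.15% → £3328000 × 4.15% × 32/365 = £12108.4493
Total = £51597.6767

£51597.68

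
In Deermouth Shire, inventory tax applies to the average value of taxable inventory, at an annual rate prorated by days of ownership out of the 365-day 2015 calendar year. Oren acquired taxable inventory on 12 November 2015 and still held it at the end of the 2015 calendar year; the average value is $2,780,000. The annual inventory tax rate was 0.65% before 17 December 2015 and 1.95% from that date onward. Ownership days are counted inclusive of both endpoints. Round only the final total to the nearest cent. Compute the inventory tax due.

12 November – 16 December 2015: 35 days at 0.65% → $2,780,000 × 0.65% × 35/365 = $1,732.7397
17 December – 31 December 2015: 15 days at 1.95% → $2,780,000 × 1.95% × 15/365 = $2,227.8082
Total = $3,960.5479

$3,960.55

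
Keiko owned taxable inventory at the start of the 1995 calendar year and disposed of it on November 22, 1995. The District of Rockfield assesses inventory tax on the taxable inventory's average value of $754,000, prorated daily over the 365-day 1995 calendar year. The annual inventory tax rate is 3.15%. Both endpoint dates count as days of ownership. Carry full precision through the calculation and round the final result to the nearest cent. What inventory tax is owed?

Days held (January 1 – November 22, 1995): 326 out of 365
Tax = $754,000 × 3.15% × 326/365 = $21,213.2219

$21,213.22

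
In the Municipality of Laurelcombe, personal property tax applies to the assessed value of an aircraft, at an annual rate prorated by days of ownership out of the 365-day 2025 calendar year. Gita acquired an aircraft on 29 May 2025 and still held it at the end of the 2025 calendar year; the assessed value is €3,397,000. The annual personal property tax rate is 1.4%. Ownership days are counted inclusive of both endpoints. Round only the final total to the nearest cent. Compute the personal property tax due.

Days held (29 May – 31 December 2025): 217 out of 365
Tax = €3,397,000 × 1.4% × 217/365 = €28,274.2082

€28,274.21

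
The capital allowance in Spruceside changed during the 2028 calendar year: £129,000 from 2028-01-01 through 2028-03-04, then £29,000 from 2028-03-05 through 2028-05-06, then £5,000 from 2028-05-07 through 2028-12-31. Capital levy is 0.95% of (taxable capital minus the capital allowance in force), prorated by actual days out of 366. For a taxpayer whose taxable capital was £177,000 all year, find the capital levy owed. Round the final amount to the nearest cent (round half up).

2028-01-01 to 2028-03-04: 64 days, exemption £129,000 → (£177,000 − £129,000) × 0.95% × 64/366 = £79.7377
2028-03-05 to 2028-05-06: 63 days, exemption £29,000 → (£177,000 − £29,000) × 0.95% × 63/366 = £242.0164
2028-05-07 to 2028-12-31: 239 days, exemption £5,000 → (£177,000 − £5,000) × 0.95% × 239/366 = £1,067.0109
Total = £1,388.7650

£1,388.77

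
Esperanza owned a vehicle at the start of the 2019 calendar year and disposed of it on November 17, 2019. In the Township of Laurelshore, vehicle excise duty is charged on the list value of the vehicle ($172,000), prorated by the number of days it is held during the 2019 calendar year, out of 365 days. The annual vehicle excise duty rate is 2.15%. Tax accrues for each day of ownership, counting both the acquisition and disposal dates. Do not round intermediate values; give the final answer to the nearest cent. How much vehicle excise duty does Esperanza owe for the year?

$3,252.21

Days held (January 1 – November 17, 2019): 321 out of 365
Tax = $172,000 × 2.15% × 321/365 = $3,252.2137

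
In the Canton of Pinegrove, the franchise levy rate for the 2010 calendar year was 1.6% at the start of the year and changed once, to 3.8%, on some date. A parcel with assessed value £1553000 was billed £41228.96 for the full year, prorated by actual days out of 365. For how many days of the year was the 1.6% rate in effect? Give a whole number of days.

Let d = days at the first rate; then 365 − d days at the second rate.
£1553000 × [1.6%·d + 3.8%·(365−d)] / 365 = £41228.96
Solving gives d = 190, so the new rate took effect on 10 July 2010.

190 days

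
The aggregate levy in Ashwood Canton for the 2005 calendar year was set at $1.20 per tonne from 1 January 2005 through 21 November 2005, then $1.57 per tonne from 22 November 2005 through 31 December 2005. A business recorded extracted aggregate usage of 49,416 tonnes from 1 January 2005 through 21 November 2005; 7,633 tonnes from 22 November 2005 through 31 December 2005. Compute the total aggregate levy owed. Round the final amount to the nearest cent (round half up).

1 January – 21 November 2005: 49,416 tonnes at $1.20/tonne → $59,299.20
22 November – 31 December 2005: 7,633 tonnes at $1.57/tonne → $11,983.81

$71,283.01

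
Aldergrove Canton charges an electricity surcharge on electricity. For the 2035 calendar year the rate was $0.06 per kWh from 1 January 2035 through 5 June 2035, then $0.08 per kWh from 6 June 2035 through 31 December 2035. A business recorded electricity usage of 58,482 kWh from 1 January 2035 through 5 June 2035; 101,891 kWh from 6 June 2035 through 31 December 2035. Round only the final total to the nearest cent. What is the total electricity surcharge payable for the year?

1 January – 5 June 2035: 58,482 kWh at $0.06/kWh → $3,508.92
6 June – 31 December 2035: 101,891 kWh at $0.08/kWh → $8,151.28

$11,660.20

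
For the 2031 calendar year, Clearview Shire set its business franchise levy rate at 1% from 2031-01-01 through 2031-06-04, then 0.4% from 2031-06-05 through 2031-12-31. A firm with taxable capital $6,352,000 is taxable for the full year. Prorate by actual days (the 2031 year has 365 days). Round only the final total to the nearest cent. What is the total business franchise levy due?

2031-01-01 to 2031-06-04: 155 days at 1% → $6,352,000 × 1% × 155/365 = $26,974.2466
2031-06-05 to 2031-12-31: 210 days at 0.4% → $6,352,000 × 0.4% × 210/365 = $14,618.3014
Total = $41,592.5479

$41,592.55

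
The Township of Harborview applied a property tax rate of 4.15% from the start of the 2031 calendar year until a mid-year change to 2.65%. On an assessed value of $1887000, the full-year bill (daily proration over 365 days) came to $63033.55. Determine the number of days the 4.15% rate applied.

168 days

Let d = days at the first rate; then 365 − d days at the second rate.
$1887000 × [4.15%·d + 2.65%·(365−d)] / 365 = $63033.55
Solving gives d = 168, so the new rate took effect on 18 Jun 2031.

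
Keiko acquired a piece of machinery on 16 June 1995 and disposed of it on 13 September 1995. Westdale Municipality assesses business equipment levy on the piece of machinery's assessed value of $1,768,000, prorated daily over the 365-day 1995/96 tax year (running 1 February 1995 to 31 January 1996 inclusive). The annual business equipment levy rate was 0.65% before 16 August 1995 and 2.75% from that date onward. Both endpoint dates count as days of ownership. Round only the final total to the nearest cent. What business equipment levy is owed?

$5,783.54

16 June – 15 August 1995: 61 days at 0.65% → $1,768,000 × 0.65% × 61/365 = $1,920.5808
16 August – 13 September 1995: 29 days at 2.75% → $1,768,000 × 2.75% × 29/365 = $3,862.9589
Total = $5,783.5397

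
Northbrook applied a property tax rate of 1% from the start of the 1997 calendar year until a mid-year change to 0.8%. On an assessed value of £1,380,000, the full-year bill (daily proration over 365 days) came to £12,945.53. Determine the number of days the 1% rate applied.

Let d = days at the first rate; then 365 − d days at the second rate.
£1,380,000 × [1%·d + 0.8%·(365−d)] / 365 = £12,945.53
Solving gives d = 252, so the new rate took effect on 10 Sep 1997.

252 days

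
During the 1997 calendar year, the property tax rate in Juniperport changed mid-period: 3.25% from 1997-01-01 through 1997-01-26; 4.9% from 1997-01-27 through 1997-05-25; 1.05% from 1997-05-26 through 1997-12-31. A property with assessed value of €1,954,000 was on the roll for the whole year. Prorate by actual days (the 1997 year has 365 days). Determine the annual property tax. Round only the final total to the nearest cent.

€48,105.87

1997-01-01 to 1997-01-26: 26 days at 3.25% → €1,954,000 × 3.25% × 26/365 = €4,523.6438
1997-01-27 to 1997-05-25: 119 days at 4.9% → €1,954,000 × 4.9% × 119/365 = €31,215.8192
1997-05-26 to 1997-12-31: 220 days at 1.05% → €1,954,000 × 1.05% × 220/365 = €12,366.4110
Total = €48,105.8740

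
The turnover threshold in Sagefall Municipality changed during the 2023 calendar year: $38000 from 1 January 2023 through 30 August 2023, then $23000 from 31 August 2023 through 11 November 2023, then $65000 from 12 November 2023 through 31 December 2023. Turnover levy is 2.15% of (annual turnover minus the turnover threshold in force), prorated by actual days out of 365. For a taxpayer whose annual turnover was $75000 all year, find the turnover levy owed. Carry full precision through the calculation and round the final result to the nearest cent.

$780.48

1 January – 30 August 2023: 242 days, exemption $38000 → ($75000 − $38000) × 2.15% × 242/365 = $527.4274
31 August – 11 November 2023: 73 days, exemption $23000 → ($75000 − $23000) × 2.15% × 73/365 = $223.6000
12 November – 31 December 2023: 50 days, exemption $65000 → ($75000 − $65000) × 2.15% × 50/365 = $29.4521
Total = $780.4795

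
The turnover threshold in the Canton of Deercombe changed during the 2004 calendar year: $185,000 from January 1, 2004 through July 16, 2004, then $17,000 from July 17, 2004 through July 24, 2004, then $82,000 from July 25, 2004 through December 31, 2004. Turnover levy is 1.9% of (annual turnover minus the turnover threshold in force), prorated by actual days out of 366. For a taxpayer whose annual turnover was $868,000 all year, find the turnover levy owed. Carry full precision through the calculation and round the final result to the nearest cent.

$13,902.29

January 1 – July 16, 2004: 198 days, exemption $185,000 → ($868,000 − $185,000) × 1.9% × 198/366 = $7,020.3443
July 17 – July 24, 2004: 8 days, exemption $17,000 → ($868,000 − $17,000) × 1.9% × 8/366 = $353.4208
July 25 – December 31, 2004: 160 days, exemption $82,000 → ($868,000 − $82,000) × 1.9% × 160/366 = $6,528.5246
Total = $13,902.2896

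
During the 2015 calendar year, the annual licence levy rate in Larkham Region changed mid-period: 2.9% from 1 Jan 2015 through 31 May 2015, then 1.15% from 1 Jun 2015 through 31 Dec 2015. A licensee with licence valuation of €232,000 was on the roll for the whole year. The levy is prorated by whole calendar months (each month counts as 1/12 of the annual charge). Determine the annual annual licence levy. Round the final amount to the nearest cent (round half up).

€4,359.67

1 Jan – 31 May 2015: 5 months at 2.9% → €232,000 × 2.9% × 5/12 = €2,803.3333
1 Jun – 31 Dec 2015: 7 months at 1.15% → €232,000 × 1.15% × 7/12 = €1,556.3333
Total = €4,359.6667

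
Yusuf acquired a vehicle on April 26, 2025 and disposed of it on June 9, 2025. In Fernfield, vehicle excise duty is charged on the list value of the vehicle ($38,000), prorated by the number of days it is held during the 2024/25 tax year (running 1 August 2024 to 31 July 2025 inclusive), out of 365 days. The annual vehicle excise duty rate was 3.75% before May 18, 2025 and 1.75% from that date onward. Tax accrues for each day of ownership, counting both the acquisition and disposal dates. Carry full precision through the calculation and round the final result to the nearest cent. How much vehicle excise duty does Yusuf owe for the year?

$127.79

April 26 – May 17, 2025: 22 days at 3.75% → $38,000 × 3.75% × 22/365 = $85.8904
May 18 – June 9, 2025: 23 days at 1.75% → $38,000 × 1.75% × 23/365 = $41.9041
Total = $127.7945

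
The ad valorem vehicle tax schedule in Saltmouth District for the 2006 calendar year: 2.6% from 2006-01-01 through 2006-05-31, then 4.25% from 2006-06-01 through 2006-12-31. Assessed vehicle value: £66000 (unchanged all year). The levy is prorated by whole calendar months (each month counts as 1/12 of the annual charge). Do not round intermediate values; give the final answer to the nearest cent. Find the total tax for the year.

£2351.25

2006-01-01 to 2006-05-31: 5 months at 2.6% → £66000 × 2.6% × 5/12 = £715.0000
2006-06-01 to 2006-12-31: 7 months at 4.25% → £66000 × 4.25% × 7/12 = £1636.2500
Total = £2351.2500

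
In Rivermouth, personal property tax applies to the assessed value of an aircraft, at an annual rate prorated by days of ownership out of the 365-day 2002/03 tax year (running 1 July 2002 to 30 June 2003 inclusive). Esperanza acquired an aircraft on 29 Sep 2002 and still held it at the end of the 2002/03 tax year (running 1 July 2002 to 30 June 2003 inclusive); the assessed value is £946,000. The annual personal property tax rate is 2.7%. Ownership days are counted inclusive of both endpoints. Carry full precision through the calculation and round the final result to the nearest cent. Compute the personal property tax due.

£19,243.97

Days held (29 Sep 2002 – 30 Jun 2003): 275 out of 365
Tax = £946,000 × 2.7% × 275/365 = £19,243.9726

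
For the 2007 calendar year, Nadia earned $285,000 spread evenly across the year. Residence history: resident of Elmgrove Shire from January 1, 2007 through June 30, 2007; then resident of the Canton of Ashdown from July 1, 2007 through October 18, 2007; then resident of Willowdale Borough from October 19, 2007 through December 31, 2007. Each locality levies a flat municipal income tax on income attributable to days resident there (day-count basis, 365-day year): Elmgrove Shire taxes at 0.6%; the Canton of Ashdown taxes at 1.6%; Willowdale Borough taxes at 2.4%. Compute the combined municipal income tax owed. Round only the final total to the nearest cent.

$3,608.96

Elmgrove Shire, January 1 – June 30, 2007: 181 days → $285,000 × 0.6% × 181/365 = $847.9726
The Canton of Ashdown, July 1 – October 18, 2007: 110 days → $285,000 × 1.6% × 110/365 = $1,374.2466
Willowdale Borough, October 19 – December 31, 2007: 74 days → $285,000 × 2.4% × 74/365 = $1,386.7397
Total = $3,608.9589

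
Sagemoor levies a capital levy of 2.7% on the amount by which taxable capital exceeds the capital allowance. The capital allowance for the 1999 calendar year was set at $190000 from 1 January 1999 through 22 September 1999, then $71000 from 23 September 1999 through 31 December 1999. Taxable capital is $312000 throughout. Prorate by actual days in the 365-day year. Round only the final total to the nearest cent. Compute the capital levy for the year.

1 January – 22 September 1999: 265 days, exemption $190000 → ($312000 − $190000) × 2.7% × 265/365 = $2391.5342
23 September – 31 December 1999: 100 days, exemption $71000 → ($312000 − $71000) × 2.7% × 100/365 = $1782.7397
Total = $4174.2740

$4174.27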